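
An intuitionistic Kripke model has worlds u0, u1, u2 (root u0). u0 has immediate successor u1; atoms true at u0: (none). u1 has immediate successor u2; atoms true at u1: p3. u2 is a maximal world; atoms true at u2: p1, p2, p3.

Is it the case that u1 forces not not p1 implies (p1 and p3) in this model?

u1 does not force not not p1 implies (p1 and p3): already at u1 itself, u1 forces not not p1 but u1 does not force p1 and p3.
u1 does not force p1 and p3 since u1 fails p1.

No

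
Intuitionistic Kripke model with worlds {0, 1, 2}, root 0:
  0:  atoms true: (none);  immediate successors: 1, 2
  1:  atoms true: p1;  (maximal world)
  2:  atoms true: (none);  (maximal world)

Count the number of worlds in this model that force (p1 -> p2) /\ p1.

0: does not force it — 0 ||-/- (p1 -> p2) /\ p1 since 0 fails p1 -> p2.
1: does not force it.
2: does not force it.
Worlds forcing the formula: { }.

0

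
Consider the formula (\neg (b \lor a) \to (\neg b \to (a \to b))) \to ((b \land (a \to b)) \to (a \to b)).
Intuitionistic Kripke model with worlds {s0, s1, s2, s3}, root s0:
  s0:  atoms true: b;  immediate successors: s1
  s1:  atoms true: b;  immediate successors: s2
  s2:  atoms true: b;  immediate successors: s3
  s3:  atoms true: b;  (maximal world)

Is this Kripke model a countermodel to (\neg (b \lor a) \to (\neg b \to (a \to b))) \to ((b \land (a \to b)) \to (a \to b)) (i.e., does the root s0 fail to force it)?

s0 \Vdash (\neg (b \lor a) \to (\neg b \to (a \to b))) \to ((b \land (a \to b)) \to (a \to b)): every world accessible from s0 that forces \neg (b \lor a) \to (\neg b \to (a \to b)) (namely s0, s1, s2, s3) also forces (b \land (a \to b)) \to (a \to b).
So the root s0 forces (\neg (b \lor a) \to (\neg b \to (a \to b))) \to ((b \land (a \to b)) \to (a \to b)); the model is not a countermodel.

No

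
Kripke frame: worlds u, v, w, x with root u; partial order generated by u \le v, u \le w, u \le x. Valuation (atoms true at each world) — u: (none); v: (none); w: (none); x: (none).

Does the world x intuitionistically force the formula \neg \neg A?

x \nVdash \neg \neg A since x is accessible from x and x \Vdash \neg A.
x \Vdash \neg A: no world accessible from x forces A.

No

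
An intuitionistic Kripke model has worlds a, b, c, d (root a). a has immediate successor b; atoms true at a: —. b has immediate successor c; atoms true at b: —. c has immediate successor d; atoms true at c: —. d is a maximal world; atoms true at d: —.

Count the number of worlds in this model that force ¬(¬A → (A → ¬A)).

a: does not force it — a ⊮ ¬(¬A → (A → ¬A)) since a is accessible from a and a ⊩ ¬A → (A → ¬A).
b: does not force it — b ⊮ ¬(¬A → (A → ¬A)) since b is accessible from b and b ⊩ ¬A → (A → ¬A).
c: does not force it.
d: does not force it.
Worlds forcing the formula: { }.

0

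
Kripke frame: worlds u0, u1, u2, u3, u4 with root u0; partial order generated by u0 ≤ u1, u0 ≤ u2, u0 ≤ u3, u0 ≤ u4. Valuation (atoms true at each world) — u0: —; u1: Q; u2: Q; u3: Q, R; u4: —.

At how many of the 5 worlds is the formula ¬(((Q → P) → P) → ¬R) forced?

u0: does not force it — u0 ⊮ ¬(((Q → P) → P) → ¬R) since u1 is accessible from u0 and u1 ⊩ ((Q → P) → P) → ¬R.
u1: does not force it — u1 ⊮ ¬(((Q → P) → P) → ¬R) since u1 is accessible from u1 and u1 ⊩ ((Q → P) → P) → ¬R.
u2: does not force it.
u3: forces it.
u4: does not force it.
Worlds forcing the formula: {u3}.

1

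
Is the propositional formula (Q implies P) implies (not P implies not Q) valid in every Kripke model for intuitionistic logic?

Yes

This is the forward direction of contraposition, which is intuitionistically derivable.
Assume Q implies P and not P. If Q held then P would follow, contradicting not P; so not Q.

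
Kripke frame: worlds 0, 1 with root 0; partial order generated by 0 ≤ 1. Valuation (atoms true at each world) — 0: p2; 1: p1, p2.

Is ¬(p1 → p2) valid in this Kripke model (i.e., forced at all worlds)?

No

Not every world: 0 ⊮ ¬(p1 → p2).
0 ⊮ ¬(p1 → p2) since 0 is accessible from 0 and 0 ⊩ p1 → p2.
0 ⊩ p1 → p2: every world accessible from 0 that forces p1 (namely 1) also forces p2.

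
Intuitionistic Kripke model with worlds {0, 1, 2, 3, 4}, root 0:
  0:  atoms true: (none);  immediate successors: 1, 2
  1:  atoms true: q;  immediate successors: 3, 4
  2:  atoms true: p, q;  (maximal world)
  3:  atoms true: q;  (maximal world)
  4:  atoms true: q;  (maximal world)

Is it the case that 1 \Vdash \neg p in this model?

1 \Vdash \neg p: no world accessible from 1 forces p.

Yes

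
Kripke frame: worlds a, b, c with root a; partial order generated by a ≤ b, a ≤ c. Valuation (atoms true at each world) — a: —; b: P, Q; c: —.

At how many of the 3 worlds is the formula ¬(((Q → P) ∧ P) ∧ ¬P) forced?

3

a: forces it.
b: forces it.
c: forces it.
Worlds forcing the formula: {a, b, c}.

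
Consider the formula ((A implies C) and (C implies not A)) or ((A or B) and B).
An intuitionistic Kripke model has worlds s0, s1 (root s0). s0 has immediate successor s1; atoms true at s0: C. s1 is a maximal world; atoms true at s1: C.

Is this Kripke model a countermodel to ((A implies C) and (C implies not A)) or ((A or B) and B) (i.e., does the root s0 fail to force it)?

No

s0 forces ((A implies C) and (C implies not A)) or ((A or B) and B) via the disjunct (A implies C) and (C implies not A).
So the root s0 forces ((A implies C) and (C implies not A)) or ((A or B) and B); the model is not a countermodel.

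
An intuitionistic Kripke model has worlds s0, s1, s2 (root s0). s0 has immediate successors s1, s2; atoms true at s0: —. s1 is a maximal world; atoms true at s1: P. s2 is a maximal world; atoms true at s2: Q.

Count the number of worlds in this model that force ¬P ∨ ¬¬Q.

s0: does not force it — s0 ⊮ ¬P ∨ ¬¬Q: neither disjunct is forced at s0.
s1: does not force it — s1 ⊮ ¬P ∨ ¬¬Q: neither disjunct is forced at s1.
s2: forces it.
Worlds forcing the formula: {s2}.

1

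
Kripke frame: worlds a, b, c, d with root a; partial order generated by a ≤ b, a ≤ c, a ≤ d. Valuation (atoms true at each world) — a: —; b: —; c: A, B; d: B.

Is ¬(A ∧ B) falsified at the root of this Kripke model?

a ⊮ ¬(A ∧ B) since c is accessible from a and c ⊩ A ∧ B.
c ⊩ A ∧ B since c forces both conjuncts.
So the root a does not force ¬(A ∧ B); the model is a countermodel.

Yes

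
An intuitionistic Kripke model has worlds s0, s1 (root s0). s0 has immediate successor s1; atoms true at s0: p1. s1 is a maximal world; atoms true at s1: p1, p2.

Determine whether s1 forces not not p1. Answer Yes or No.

Yes

s1 forces not not p1: no world accessible from s1 forces not p1.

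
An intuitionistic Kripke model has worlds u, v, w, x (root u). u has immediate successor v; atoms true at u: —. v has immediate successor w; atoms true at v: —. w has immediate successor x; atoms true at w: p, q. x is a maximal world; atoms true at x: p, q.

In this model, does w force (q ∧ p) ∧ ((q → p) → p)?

w ⊩ (q ∧ p) ∧ ((q → p) → p) since w forces both conjuncts.

Yes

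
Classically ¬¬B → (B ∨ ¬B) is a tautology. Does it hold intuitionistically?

This is a variant of double-negation elimination (deriving excluded middle from double negation), which is not intuitionistically valid.
A Kripke countermodel: worlds u, v; order generated by u ≤ v; atoms true at each world — u:{}; v:{B}.
u ⊮ ¬¬B → (B ∨ ¬B): already at u itself, u ⊩ ¬¬B but u ⊮ B ∨ ¬B.
u ⊮ B ∨ ¬B: neither disjunct is forced at u.
u lacks atom B, so u ⊮ B.
So the root u does not force the formula.

No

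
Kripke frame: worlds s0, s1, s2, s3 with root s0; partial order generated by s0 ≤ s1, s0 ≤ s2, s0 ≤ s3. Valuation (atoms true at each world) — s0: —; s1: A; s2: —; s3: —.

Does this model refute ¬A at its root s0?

s0 ⊮ ¬A since s1 is accessible from s0 and s1 ⊩ A.
So the root s0 does not force ¬A; the model is a countermodel.

Yes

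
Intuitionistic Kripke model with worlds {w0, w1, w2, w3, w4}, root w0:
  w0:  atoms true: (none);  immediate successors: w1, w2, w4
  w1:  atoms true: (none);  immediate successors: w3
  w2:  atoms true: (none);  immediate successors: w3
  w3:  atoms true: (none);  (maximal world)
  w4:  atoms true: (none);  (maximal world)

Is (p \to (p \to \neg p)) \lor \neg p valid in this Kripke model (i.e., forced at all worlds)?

w0 \Vdash (p \to (p \to \neg p)) \lor \neg p via the disjunct p \to (p \to \neg p).
Since the root w0 forces (p \to (p \to \neg p)) \lor \neg p and forcing is persistent (monotone upward), every world forces it.

Yes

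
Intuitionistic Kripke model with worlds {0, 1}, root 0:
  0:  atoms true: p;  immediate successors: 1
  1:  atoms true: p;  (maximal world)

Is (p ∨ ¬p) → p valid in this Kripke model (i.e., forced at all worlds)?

0 ⊩ (p ∨ ¬p) → p: every world accessible from 0 that forces p ∨ ¬p (namely 0, 1) also forces p.
Since the root 0 forces (p ∨ ¬p) → p and forcing is persistent (monotone upward), every world forces it.

Yes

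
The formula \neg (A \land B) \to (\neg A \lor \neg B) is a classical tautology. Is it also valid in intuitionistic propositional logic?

This is the constructively invalid direction of De Morgan's law for conjunction, which is not intuitionistically valid.
A Kripke countermodel: worlds u0, u1, u2; order generated by u0 \le u1, u0 \le u2; atoms true at each world — u0:{}; u1:{A}; u2:{B}.
u0 \nVdash \neg (A \land B) \to (\neg A \lor \neg B): already at u0 itself, u0 \Vdash \neg (A \land B) but u0 \nVdash \neg A \lor \neg B.
u0 \nVdash \neg A \lor \neg B: neither disjunct is forced at u0.
u0 \nVdash \neg A since u1 is accessible from u0 and u1 \Vdash A.
So the root u0 does not force the formula.

No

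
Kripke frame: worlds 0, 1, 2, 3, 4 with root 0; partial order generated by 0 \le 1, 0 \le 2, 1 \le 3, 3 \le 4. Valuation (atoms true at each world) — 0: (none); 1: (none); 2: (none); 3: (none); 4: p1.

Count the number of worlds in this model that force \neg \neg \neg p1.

1

0: does not force it — 0 \nVdash \neg \neg \neg p1 since 1 is accessible from 0 and 1 \Vdash \neg \neg p1.
1: does not force it — 1 \nVdash \neg \neg \neg p1 since 1 is accessible from 1 and 1 \Vdash \neg \neg p1.
2: forces it.
3: does not force it — 3 \nVdash \neg \neg \neg p1 since 3 is accessible from 3 and 3 \Vdash \neg \neg p1.
4: does not force it.
Worlds forcing the formula: {2}.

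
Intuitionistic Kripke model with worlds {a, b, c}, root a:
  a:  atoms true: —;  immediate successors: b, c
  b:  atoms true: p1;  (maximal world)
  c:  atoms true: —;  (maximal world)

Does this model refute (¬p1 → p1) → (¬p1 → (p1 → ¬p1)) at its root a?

a ⊩ (¬p1 → p1) → (¬p1 → (p1 → ¬p1)): every world accessible from a that forces ¬p1 → p1 (namely b) also forces ¬p1 → (p1 → ¬p1).
So the root a forces (¬p1 → p1) → (¬p1 → (p1 → ¬p1)); the model is not a countermodel.

No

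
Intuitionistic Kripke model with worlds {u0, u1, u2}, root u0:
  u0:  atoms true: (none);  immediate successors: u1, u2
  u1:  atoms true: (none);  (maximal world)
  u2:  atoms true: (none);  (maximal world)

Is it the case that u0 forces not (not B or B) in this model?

u0 does not force not (not B or B) since u0 is accessible from u0 and u0 forces not B or B.
u0 forces not B or B via the disjunct not B.

No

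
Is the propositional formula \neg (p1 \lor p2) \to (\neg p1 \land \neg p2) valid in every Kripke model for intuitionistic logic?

Yes

This is a constructively valid De Morgan direction (negated disjunction to conjunction of negations), which is intuitionistically derivable.
From \neg (p1 \lor p2): if p1 held then p1 \lor p2 would, contradiction — so \neg p1; similarly \neg p2.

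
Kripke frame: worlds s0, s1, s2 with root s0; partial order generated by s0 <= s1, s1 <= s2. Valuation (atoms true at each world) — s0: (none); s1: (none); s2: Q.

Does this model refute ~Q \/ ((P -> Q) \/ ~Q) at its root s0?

No

s0 ||- ~Q \/ ((P -> Q) \/ ~Q) via the disjunct (P -> Q) \/ ~Q.
So the root s0 forces ~Q \/ ((P -> Q) \/ ~Q); the model is not a countermodel.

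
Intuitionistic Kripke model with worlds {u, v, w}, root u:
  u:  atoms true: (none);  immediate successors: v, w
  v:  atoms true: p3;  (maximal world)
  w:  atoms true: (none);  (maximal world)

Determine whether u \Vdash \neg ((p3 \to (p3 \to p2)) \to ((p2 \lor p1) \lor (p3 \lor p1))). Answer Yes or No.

No

u \nVdash \neg ((p3 \to (p3 \to p2)) \to ((p2 \lor p1) \lor (p3 \lor p1))) since v is accessible from u and v \Vdash (p3 \to (p3 \to p2)) \to ((p2 \lor p1) \lor (p3 \lor p1)).
v \Vdash (p3 \to (p3 \to p2)) \to ((p2 \lor p1) \lor (p3 \lor p1)) vacuously: no world accessible from v forces the antecedent p3 \to (p3 \to p2).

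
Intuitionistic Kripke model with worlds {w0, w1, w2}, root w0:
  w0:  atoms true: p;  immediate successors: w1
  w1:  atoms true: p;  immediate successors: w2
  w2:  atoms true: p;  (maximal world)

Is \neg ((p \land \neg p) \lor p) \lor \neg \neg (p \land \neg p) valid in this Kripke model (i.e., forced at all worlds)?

No

Not every world: w0 \nVdash \neg ((p \land \neg p) \lor p) \lor \neg \neg (p \land \neg p).
w0 \nVdash \neg ((p \land \neg p) \lor p) \lor \neg \neg (p \land \neg p): neither disjunct is forced at w0.
w0 \nVdash \neg ((p \land \neg p) \lor p) since w0 is accessible from w0 and w0 \Vdash (p \land \neg p) \lor p.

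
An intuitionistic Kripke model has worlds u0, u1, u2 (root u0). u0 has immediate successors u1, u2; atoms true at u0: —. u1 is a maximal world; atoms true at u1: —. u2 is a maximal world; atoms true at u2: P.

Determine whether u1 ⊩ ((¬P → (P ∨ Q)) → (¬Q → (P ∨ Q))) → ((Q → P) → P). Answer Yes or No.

No

u1 ⊮ ((¬P → (P ∨ Q)) → (¬Q → (P ∨ Q))) → ((Q → P) → P): already at u1 itself, u1 ⊩ (¬P → (P ∨ Q)) → (¬Q → (P ∨ Q)) but u1 ⊮ (Q → P) → P.
u1 ⊮ (Q → P) → P: already at u1 itself, u1 ⊩ Q → P but u1 ⊮ P.
u1 lacks atom P, so u1 ⊮ P.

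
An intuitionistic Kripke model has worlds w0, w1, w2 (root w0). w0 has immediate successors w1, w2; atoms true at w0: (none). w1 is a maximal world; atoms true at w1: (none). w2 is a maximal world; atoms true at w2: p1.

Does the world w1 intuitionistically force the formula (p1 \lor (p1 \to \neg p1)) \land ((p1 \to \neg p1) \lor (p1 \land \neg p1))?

w1 \Vdash (p1 \lor (p1 \to \neg p1)) \land ((p1 \to \neg p1) \lor (p1 \land \neg p1)) since w1 forces both conjuncts.

Yes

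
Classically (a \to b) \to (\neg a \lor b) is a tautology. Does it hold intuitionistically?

No

This is the material-implication-as-disjunction principle, which is not intuitionistically valid.
A Kripke countermodel: worlds u, v; order generated by u \le v; atoms true at each world — u:{}; v:{a,b}.
u \nVdash (a \to b) \to (\neg a \lor b): already at u itself, u \Vdash a \to b but u \nVdash \neg a \lor b.
u \nVdash \neg a \lor b: neither disjunct is forced at u.
u \nVdash \neg a since v is accessible from u and v \Vdash a.
So the root u does not force the formula.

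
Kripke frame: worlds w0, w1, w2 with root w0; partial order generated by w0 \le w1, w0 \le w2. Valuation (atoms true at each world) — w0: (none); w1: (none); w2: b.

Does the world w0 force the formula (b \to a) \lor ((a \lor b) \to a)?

w0 \nVdash (b \to a) \lor ((a \lor b) \to a): neither disjunct is forced at w0.
w0 \nVdash b \to a: at the accessible world w2, w2 \Vdash b but w2 \nVdash a.
w2 lacks atom a, so w2 \nVdash a.

No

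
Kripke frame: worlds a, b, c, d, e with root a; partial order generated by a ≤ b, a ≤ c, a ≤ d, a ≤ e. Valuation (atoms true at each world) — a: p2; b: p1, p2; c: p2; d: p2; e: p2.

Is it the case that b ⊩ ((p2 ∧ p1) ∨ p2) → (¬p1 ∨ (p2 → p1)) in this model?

Yes

b ⊩ ((p2 ∧ p1) ∨ p2) → (¬p1 ∨ (p2 → p1)): every world accessible from b that forces (p2 ∧ p1) ∨ p2 (namely b) also forces ¬p1 ∨ (p2 → p1).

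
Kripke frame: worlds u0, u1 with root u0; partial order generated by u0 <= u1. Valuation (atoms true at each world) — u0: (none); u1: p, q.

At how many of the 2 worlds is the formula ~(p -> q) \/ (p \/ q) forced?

u0: does not force it — u0 ||-/- ~(p -> q) \/ (p \/ q): neither disjunct is forced at u0.
u1: forces it.
Worlds forcing the formula: {u1}.

1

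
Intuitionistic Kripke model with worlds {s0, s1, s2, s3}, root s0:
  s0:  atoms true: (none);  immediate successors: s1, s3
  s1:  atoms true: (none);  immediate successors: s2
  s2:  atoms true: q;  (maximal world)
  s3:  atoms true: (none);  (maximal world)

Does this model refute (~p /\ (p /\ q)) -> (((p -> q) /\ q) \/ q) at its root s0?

No

s0 ||- (~p /\ (p /\ q)) -> (((p -> q) /\ q) \/ q) vacuously: no world accessible from s0 forces the antecedent ~p /\ (p /\ q).
So the root s0 forces (~p /\ (p /\ q)) -> (((p -> q) /\ q) \/ q); the model is not a countermodel.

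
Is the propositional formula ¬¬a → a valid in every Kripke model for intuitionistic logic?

No

This is double-negation elimination, which is not intuitionistically valid.
A Kripke countermodel: worlds s0, s1; order generated by s0 ≤ s1; atoms true at each world — s0:{}; s1:{a}.
s0 ⊮ ¬¬a → a: already at s0 itself, s0 ⊩ ¬¬a but s0 ⊮ a.
s0 lacks atom a, so s0 ⊮ a.
So the root s0 does not force the formula.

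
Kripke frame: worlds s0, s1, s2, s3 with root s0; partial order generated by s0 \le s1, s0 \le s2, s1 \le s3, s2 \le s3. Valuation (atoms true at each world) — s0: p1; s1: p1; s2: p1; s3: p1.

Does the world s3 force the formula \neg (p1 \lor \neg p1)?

No

s3 \nVdash \neg (p1 \lor \neg p1) since s3 is accessible from s3 and s3 \Vdash p1 \lor \neg p1.
s3 \Vdash p1 \lor \neg p1 via the disjunct p1.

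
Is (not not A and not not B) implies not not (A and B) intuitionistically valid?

Yes

This is the distribution of double negation over conjunction, which is intuitionistically derivable.
Assume not not A, not not B, and not (A and B). From A we'd get not B (since A and B is refuted), contradicting not not B; so not A, contradicting not not A.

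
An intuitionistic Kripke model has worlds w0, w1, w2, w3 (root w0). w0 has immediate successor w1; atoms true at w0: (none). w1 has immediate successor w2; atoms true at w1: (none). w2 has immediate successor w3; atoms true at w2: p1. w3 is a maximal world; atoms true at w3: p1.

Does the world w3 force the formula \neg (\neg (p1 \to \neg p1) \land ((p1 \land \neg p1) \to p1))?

w3 \nVdash \neg (\neg (p1 \to \neg p1) \land ((p1 \land \neg p1) \to p1)) since w3 is accessible from w3 and w3 \Vdash \neg (p1 \to \neg p1) \land ((p1 \land \neg p1) \to p1).
w3 \Vdash \neg (p1 \to \neg p1) \land ((p1 \land \neg p1) \to p1) since w3 forces both conjuncts.

No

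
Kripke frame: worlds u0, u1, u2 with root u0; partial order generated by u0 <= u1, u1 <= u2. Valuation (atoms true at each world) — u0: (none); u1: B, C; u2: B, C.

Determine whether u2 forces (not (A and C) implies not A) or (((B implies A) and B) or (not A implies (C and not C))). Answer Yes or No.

Yes

u2 forces (not (A and C) implies not A) or (((B implies A) and B) or (not A implies (C and not C))) via the disjunct not (A and C) implies not A.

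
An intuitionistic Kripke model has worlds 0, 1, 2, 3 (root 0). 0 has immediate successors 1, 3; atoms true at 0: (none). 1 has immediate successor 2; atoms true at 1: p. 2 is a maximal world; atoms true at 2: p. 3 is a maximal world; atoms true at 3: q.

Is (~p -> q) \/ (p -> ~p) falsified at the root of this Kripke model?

No

0 ||- (~p -> q) \/ (p -> ~p) via the disjunct ~p -> q.
So the root 0 forces (~p -> q) \/ (p -> ~p); the model is not a countermodel.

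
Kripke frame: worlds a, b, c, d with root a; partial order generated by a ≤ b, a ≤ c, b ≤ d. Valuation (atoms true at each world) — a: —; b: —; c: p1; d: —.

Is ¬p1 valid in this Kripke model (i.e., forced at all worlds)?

No

Not every world: a ⊮ ¬p1.
a ⊮ ¬p1 since c is accessible from a and c ⊩ p1.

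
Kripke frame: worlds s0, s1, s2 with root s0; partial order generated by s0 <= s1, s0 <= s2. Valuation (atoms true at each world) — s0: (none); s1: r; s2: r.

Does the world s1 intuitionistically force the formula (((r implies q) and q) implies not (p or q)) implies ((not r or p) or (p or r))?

s1 forces (((r implies q) and q) implies not (p or q)) implies ((not r or p) or (p or r)): every world accessible from s1 that forces ((r implies q) and q) implies not (p or q) (namely s1) also forces (not r or p) or (p or r).

Yes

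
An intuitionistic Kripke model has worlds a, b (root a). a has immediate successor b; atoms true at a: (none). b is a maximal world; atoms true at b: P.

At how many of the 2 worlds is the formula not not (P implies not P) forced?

a: does not force it — a does not force not not (P implies not P) since a is accessible from a and a forces not (P implies not P).
b: does not force it.
Worlds forcing the formula: { }.

0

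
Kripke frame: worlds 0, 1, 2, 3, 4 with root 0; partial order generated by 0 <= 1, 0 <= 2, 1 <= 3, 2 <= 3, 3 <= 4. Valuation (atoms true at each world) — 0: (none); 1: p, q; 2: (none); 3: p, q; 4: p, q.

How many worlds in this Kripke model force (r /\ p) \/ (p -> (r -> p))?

0: forces it.
1: forces it.
2: forces it.
3: forces it.
4: forces it.
Worlds forcing the formula: {0, 1, 2, 3, 4}.

5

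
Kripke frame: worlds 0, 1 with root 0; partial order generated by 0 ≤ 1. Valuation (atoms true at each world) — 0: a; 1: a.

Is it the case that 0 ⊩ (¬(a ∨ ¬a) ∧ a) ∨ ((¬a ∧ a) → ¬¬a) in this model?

0 ⊩ (¬(a ∨ ¬a) ∧ a) ∨ ((¬a ∧ a) → ¬¬a) via the disjunct (¬a ∧ a) → ¬¬a.

Yes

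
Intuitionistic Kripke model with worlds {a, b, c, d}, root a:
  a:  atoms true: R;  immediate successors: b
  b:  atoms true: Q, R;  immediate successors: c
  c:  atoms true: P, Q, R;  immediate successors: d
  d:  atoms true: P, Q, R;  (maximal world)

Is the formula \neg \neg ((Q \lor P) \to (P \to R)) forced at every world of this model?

a \Vdash \neg \neg ((Q \lor P) \to (P \to R)): no world accessible from a forces \neg ((Q \lor P) \to (P \to R)).
Since the root a forces \neg \neg ((Q \lor P) \to (P \to R)) and forcing is persistent (monotone upward), every world forces it.

Yes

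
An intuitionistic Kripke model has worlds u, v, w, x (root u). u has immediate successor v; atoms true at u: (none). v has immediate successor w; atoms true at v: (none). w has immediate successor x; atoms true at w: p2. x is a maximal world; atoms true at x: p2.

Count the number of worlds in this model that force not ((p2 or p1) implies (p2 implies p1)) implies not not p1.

0

u: does not force it — u does not force not ((p2 or p1) implies (p2 implies p1)) implies not not p1: already at u itself, u forces not ((p2 or p1) implies (p2 implies p1)) but u does not force not not p1.
v: does not force it — v does not force not ((p2 or p1) implies (p2 implies p1)) implies not not p1: already at v itself, v forces not ((p2 or p1) implies (p2 implies p1)) but v does not force not not p1.
w: does not force it — w does not force not ((p2 or p1) implies (p2 implies p1)) implies not not p1: already at w itself, w forces not ((p2 or p1) implies (p2 implies p1)) but w does not force not not p1.
x: does not force it.
Worlds forcing the formula: { }.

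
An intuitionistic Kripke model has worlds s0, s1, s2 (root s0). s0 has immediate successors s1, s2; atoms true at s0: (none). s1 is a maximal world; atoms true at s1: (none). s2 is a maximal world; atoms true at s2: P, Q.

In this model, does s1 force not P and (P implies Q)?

s1 forces not P and (P implies Q) since s1 forces both conjuncts.

Yes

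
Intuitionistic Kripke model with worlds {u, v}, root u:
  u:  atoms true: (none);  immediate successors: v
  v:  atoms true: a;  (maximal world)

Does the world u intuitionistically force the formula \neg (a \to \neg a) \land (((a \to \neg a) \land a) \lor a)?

u \nVdash \neg (a \to \neg a) \land (((a \to \neg a) \land a) \lor a) since u fails ((a \to \neg a) \land a) \lor a.

No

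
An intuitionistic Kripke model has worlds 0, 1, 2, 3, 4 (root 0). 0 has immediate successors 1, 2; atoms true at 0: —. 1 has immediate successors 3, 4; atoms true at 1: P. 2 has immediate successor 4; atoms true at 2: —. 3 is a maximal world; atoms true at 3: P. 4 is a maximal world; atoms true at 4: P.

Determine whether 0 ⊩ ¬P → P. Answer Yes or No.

Yes

0 ⊩ ¬P → P vacuously: no world accessible from 0 forces the antecedent ¬P.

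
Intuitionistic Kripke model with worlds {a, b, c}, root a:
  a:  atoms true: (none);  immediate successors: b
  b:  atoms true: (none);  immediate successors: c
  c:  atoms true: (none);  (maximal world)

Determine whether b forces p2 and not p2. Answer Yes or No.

No

b does not force p2 and not p2 since b fails p2.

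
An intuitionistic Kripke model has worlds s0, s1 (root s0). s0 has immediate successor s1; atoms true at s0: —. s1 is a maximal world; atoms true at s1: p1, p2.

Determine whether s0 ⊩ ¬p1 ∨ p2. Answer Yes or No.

s0 ⊮ ¬p1 ∨ p2: neither disjunct is forced at s0.
s0 ⊮ ¬p1 since s1 is accessible from s0 and s1 ⊩ p1.

No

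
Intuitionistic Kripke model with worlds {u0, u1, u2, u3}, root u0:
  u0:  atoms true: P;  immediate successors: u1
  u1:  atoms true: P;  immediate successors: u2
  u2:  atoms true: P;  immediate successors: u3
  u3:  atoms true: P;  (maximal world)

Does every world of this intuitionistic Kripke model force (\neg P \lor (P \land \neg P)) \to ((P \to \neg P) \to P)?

Yes

u0 \Vdash (\neg P \lor (P \land \neg P)) \to ((P \to \neg P) \to P) vacuously: no world accessible from u0 forces the antecedent \neg P \lor (P \land \neg P).
Since the root u0 forces (\neg P \lor (P \land \neg P)) \to ((P \to \neg P) \to P) and forcing is persistent (monotone upward), every world forces it.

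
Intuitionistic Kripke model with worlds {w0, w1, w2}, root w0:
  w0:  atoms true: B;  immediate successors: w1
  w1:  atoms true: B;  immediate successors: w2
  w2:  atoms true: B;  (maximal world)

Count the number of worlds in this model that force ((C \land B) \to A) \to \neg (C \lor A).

w0: forces it.
w1: forces it.
w2: forces it.
Worlds forcing the formula: {w0, w1, w2}.

3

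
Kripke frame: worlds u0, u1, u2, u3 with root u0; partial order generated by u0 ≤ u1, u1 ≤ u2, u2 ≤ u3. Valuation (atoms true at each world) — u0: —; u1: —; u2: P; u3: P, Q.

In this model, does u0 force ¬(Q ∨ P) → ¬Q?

Yes

u0 ⊩ ¬(Q ∨ P) → ¬Q vacuously: no world accessible from u0 forces the antecedent ¬(Q ∨ P).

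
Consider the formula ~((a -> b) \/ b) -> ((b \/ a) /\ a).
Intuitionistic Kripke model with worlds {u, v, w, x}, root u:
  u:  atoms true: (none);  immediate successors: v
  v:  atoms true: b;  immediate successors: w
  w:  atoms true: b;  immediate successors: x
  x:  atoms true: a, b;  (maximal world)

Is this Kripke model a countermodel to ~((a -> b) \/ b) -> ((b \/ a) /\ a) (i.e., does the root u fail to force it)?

u ||- ~((a -> b) \/ b) -> ((b \/ a) /\ a) vacuously: no world accessible from u forces the antecedent ~((a -> b) \/ b).
So the root u forces ~((a -> b) \/ b) -> ((b \/ a) /\ a); the model is not a countermodel.

No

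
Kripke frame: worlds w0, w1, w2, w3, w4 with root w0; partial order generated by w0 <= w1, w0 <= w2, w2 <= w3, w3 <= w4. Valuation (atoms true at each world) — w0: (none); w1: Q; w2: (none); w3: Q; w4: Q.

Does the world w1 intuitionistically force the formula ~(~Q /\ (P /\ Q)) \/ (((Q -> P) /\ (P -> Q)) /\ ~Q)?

Yes

w1 ||- ~(~Q /\ (P /\ Q)) \/ (((Q -> P) /\ (P -> Q)) /\ ~Q) via the disjunct ~(~Q /\ (P /\ Q)).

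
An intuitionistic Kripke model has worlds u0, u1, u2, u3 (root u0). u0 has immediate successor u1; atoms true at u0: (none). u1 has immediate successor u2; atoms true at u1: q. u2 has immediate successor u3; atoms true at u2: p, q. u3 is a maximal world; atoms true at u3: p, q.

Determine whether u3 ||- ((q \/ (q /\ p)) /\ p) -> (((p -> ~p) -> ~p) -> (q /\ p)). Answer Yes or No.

u3 ||- ((q \/ (q /\ p)) /\ p) -> (((p -> ~p) -> ~p) -> (q /\ p)): every world accessible from u3 that forces (q \/ (q /\ p)) /\ p (namely u3) also forces ((p -> ~p) -> ~p) -> (q /\ p).

Yes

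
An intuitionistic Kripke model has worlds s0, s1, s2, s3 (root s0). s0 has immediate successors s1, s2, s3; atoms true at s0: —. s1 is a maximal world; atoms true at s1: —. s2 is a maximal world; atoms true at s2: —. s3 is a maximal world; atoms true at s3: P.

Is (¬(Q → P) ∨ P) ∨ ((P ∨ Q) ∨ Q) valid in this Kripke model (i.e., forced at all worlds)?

Not every world: s0 ⊮ (¬(Q → P) ∨ P) ∨ ((P ∨ Q) ∨ Q).
s0 ⊮ (¬(Q → P) ∨ P) ∨ ((P ∨ Q) ∨ Q): neither disjunct is forced at s0.
s0 ⊮ ¬(Q → P) ∨ P: neither disjunct is forced at s0.

No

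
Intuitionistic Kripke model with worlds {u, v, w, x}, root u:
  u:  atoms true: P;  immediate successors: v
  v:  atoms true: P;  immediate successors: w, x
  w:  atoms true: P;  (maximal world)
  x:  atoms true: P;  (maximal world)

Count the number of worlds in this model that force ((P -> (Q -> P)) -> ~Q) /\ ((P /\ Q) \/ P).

u: forces it.
v: forces it.
w: forces it.
x: forces it.
Worlds forcing the formula: {u, v, w, x}.

4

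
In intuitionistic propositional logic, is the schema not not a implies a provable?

No

This is double-negation elimination, which is not intuitionistically valid.
A Kripke countermodel: worlds 0, 1; order generated by 0 <= 1; atoms true at each world — 0:{}; 1:{a}.
0 does not force not not a implies a: already at 0 itself, 0 forces not not a but 0 does not force a.
0 lacks atom a, so 0 does not force a.
So the root 0 does not force the formula.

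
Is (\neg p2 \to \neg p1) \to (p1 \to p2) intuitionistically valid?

This is the converse of contraposition, which is not intuitionistically valid.
A Kripke countermodel: worlds u0, u1; order generated by u0 \le u1; atoms true at each world — u0:{p1}; u1:{p1,p2}.
u0 \nVdash (\neg p2 \to \neg p1) \to (p1 \to p2): already at u0 itself, u0 \Vdash \neg p2 \to \neg p1 but u0 \nVdash p1 \to p2.
u0 \nVdash p1 \to p2: already at u0 itself, u0 \Vdash p1 but u0 \nVdash p2.
u0 lacks atom p2, so u0 \nVdash p2.
So the root u0 does not force the formula.

No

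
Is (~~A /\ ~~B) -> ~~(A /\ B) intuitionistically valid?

This is the distribution of double negation over conjunction, which is intuitionistically derivable.
Assume ~~A, ~~B, and ~(A /\ B). From A we'd get ~B (since A /\ B is refuted), contradicting ~~B; so ~A, contradicting ~~A.

Yes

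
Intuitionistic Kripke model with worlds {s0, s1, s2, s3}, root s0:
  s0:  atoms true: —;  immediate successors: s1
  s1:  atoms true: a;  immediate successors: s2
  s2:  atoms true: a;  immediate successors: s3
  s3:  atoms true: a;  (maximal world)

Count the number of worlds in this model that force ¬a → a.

4

s0: forces it.
s1: forces it.
s2: forces it.
s3: forces it.
Worlds forcing the formula: {s0, s1, s2, s3}.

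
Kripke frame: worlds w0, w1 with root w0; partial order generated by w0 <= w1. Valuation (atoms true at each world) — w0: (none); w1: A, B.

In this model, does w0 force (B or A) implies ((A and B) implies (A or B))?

w0 forces (B or A) implies ((A and B) implies (A or B)): every world accessible from w0 that forces B or A (namely w1) also forces (A and B) implies (A or B).

Yes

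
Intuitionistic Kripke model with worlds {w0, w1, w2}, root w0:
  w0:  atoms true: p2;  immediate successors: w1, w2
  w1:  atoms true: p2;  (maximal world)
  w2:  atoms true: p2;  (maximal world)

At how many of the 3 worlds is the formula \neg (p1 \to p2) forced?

w0: does not force it — w0 \nVdash \neg (p1 \to p2) since w0 is accessible from w0 and w0 \Vdash p1 \to p2.
w1: does not force it.
w2: does not force it.
Worlds forcing the formula: { }.

0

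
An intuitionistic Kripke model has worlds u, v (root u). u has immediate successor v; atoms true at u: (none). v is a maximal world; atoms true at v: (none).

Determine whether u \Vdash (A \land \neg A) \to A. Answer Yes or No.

Yes

u \Vdash (A \land \neg A) \to A vacuously: no world accessible from u forces the antecedent A \land \neg A.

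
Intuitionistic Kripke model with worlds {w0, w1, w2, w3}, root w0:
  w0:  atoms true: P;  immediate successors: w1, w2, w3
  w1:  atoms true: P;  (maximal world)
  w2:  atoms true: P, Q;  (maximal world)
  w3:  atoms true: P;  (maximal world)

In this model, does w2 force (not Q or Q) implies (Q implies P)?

w2 forces (not Q or Q) implies (Q implies P): every world accessible from w2 that forces not Q or Q (namely w2) also forces Q implies P.

Yes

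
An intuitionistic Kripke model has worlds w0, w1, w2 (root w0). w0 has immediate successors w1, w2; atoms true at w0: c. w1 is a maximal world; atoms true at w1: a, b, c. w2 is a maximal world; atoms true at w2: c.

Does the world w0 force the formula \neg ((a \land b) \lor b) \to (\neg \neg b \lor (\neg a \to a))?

w0 \nVdash \neg ((a \land b) \lor b) \to (\neg \neg b \lor (\neg a \to a)): at the accessible world w2, w2 \Vdash \neg ((a \land b) \lor b) but w2 \nVdash \neg \neg b \lor (\neg a \to a).
w2 \nVdash \neg \neg b \lor (\neg a \to a): neither disjunct is forced at w2.
w2 \nVdash \neg \neg b since w2 is accessible from w2 and w2 \Vdash \neg b.
w2 \Vdash \neg b: no world accessible from w2 forces b.

No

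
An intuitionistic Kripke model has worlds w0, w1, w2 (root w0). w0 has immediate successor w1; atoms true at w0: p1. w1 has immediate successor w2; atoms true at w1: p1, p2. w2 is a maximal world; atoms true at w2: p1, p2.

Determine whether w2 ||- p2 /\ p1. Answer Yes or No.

w2 ||- p2 /\ p1 since w2 forces both conjuncts.

Yes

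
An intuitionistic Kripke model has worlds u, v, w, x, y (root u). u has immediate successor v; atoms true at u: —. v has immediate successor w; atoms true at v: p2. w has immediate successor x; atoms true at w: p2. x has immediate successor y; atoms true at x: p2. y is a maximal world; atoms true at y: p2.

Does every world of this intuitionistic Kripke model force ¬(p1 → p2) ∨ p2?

No

Not every world: u ⊮ ¬(p1 → p2) ∨ p2.
u ⊮ ¬(p1 → p2) ∨ p2: neither disjunct is forced at u.
u ⊮ ¬(p1 → p2) since u is accessible from u and u ⊩ p1 → p2.
u ⊩ p1 → p2 vacuously: no world accessible from u forces the antecedent p1.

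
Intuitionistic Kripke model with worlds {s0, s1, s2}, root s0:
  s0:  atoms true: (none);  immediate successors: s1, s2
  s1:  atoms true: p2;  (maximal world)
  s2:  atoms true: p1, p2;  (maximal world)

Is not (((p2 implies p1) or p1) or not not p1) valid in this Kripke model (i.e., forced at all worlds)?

No

Not every world: s0 does not force not (((p2 implies p1) or p1) or not not p1).
s0 does not force not (((p2 implies p1) or p1) or not not p1) since s2 is accessible from s0 and s2 forces ((p2 implies p1) or p1) or not not p1.
s2 forces ((p2 implies p1) or p1) or not not p1 via the disjunct (p2 implies p1) or p1.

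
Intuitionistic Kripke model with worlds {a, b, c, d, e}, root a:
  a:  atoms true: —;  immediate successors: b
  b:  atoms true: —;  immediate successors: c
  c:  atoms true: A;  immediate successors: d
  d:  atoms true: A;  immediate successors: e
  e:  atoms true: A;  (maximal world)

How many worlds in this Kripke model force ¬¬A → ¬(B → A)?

0

a: does not force it — a ⊮ ¬¬A → ¬(B → A): already at a itself, a ⊩ ¬¬A but a ⊮ ¬(B → A).
b: does not force it — b ⊮ ¬¬A → ¬(B → A): already at b itself, b ⊩ ¬¬A but b ⊮ ¬(B → A).
c: does not force it — c ⊮ ¬¬A → ¬(B → A): already at c itself, c ⊩ ¬¬A but c ⊮ ¬(B → A).
d: does not force it.
e: does not force it.
Worlds forcing the formula: { }.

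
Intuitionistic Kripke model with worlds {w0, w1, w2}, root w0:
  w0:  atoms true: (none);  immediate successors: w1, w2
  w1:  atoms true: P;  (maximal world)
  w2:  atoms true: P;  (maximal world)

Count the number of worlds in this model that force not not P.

3

w0: forces it.
w1: forces it.
w2: forces it.
Worlds forcing the formula: {w0, w1, w2}.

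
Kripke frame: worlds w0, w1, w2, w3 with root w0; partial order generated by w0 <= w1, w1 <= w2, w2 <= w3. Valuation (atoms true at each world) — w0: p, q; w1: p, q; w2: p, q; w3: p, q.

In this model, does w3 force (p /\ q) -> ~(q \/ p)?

No

w3 ||-/- (p /\ q) -> ~(q \/ p): already at w3 itself, w3 ||- p /\ q but w3 ||-/- ~(q \/ p).
w3 ||-/- ~(q \/ p) since w3 is accessible from w3 and w3 ||- q \/ p.
w3 ||- q \/ p via the disjunct q.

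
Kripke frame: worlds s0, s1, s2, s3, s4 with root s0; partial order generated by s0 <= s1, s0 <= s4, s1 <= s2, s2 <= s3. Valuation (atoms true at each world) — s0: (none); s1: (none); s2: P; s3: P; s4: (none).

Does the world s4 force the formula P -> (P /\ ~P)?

Yes

s4 ||- P -> (P /\ ~P) vacuously: no world accessible from s4 forces the antecedent P.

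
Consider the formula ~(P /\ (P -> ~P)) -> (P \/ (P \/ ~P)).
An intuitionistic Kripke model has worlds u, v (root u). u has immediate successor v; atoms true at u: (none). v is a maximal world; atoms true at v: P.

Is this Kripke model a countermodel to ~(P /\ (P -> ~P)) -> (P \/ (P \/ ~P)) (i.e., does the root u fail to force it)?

Yes

u ||-/- ~(P /\ (P -> ~P)) -> (P \/ (P \/ ~P)): already at u itself, u ||- ~(P /\ (P -> ~P)) but u ||-/- P \/ (P \/ ~P).
u ||-/- P \/ (P \/ ~P): neither disjunct is forced at u.
u lacks atom P, so u ||-/- P.
So the root u does not force ~(P /\ (P -> ~P)) -> (P \/ (P \/ ~P)); the model is a countermodel.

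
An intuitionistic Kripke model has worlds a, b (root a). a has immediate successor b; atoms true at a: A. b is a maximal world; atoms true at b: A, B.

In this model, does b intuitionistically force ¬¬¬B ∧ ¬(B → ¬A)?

b ⊮ ¬¬¬B ∧ ¬(B → ¬A) since b fails ¬¬¬B.

No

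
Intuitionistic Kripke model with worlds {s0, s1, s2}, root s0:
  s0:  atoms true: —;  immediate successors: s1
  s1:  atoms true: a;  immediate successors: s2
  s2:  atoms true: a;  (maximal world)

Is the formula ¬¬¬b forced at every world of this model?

Yes

s0 ⊩ ¬¬¬b: no world accessible from s0 forces ¬¬b.
Since the root s0 forces ¬¬¬b and forcing is persistent (monotone upward), every world forces it.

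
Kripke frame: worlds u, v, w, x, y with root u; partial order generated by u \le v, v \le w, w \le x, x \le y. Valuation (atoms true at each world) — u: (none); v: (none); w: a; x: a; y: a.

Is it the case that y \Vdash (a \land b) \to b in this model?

y \Vdash (a \land b) \to b vacuously: no world accessible from y forces the antecedent a \land b.

Yes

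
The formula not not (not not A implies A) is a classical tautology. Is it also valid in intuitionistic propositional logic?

Yes

This is the double negation of double-negation elimination, which is intuitionistically derivable.
By Glivenko's theorem the double negation of any classical propositional tautology is intuitionistically provable; not not A implies A is classically a tautology.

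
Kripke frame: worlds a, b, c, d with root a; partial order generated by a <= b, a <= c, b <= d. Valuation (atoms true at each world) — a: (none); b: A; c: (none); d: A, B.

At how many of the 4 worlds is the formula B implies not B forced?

1

a: does not force it — a does not force B implies not B: at the accessible world d, d forces B but d does not force not B.
b: does not force it.
c: forces it.
d: does not force it.
Worlds forcing the formula: {c}.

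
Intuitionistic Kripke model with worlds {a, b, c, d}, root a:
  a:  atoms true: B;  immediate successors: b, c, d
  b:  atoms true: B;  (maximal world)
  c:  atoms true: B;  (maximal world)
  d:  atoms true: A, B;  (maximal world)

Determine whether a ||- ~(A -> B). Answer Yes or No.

No

a ||-/- ~(A -> B) since a is accessible from a and a ||- A -> B.
a ||- A -> B: every world accessible from a that forces A (namely d) also forces B.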